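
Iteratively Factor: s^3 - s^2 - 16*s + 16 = (s - 1)*(s^2 - 16) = (s - 4)*(s - 1)*(s + 4)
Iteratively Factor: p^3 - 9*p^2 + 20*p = (p - 4)*(p^2 - 5*p) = (p - 5)*(p - 4)*(p)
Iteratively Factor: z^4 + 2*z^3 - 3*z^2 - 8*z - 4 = (z + 1)*(z^3 + z^2 - 4*z - 4) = (z + 1)^2*(z^2 - 4) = (z + 1)^2*(z + 2)*(z - 2)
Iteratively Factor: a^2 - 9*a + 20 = (a - 5)*(a - 4)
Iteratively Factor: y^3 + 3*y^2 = (y + 3)*(y^2) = y*(y + 3)*(y)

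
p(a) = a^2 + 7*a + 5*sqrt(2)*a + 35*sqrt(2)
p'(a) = 2*a + 7 + 5*sqrt(2)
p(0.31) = 53.96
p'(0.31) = 14.69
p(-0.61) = 41.29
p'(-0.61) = 12.85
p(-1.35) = 32.32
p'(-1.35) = 11.37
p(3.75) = 116.33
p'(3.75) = 21.57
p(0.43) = 55.73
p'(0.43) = 14.93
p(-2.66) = 19.14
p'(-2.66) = 8.75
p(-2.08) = 24.56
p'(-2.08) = 9.91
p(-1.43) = 31.42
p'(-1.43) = 11.21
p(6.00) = 169.92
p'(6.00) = 26.07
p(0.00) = 49.50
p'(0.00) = 14.07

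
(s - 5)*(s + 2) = s^2 - 3*s - 10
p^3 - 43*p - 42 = (p - 7)*(p + 1)*(p + 6)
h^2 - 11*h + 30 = (h - 6)*(h - 5)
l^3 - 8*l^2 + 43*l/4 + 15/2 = (l - 6)*(l - 5/2)*(l + 1/2)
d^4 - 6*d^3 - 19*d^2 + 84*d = d*(d - 7)*(d - 3)*(d + 4)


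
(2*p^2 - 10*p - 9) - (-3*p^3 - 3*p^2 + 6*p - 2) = 3*p^3 + 5*p^2 - 16*p - 7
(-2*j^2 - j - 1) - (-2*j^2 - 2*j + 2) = j - 3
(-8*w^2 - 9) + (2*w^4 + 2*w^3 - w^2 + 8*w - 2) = 2*w^4 + 2*w^3 - 9*w^2 + 8*w - 11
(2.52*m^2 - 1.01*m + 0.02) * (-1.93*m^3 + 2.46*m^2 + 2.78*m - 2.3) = -4.8636*m^5 + 8.1485*m^4 + 4.4824*m^3 - 8.5546*m^2 + 2.3786*m - 0.046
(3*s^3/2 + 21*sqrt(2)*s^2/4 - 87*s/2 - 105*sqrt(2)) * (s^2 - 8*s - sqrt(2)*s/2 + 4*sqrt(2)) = 3*s^5/2 - 12*s^4 + 9*sqrt(2)*s^4/2 - 36*sqrt(2)*s^3 - 195*s^3/4 - 333*sqrt(2)*s^2/4 + 390*s^2 + 105*s + 666*sqrt(2)*s - 840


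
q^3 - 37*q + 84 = (q - 4)*(q - 3)*(q + 7)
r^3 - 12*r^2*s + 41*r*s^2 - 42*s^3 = (r - 7*s)*(r - 3*s)*(r - 2*s)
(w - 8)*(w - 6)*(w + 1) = w^3 - 13*w^2 + 34*w + 48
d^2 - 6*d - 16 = (d - 8)*(d + 2)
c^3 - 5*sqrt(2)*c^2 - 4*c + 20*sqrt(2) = (c - 2)*(c + 2)*(c - 5*sqrt(2))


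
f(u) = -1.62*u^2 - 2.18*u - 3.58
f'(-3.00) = 7.54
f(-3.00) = -11.62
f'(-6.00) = 17.26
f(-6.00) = -48.82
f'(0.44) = -3.61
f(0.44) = -4.85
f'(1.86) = -8.21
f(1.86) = -13.24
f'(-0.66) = -0.04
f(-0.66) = -2.85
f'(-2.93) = 7.31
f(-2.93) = -11.10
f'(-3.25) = 8.35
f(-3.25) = -13.61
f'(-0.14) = -1.73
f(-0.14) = -3.31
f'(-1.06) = 1.25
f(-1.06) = -3.09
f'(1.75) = -7.85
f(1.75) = -12.36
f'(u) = -3.24*u - 2.18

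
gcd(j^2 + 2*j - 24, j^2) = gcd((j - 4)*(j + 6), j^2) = 1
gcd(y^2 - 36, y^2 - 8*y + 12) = y - 6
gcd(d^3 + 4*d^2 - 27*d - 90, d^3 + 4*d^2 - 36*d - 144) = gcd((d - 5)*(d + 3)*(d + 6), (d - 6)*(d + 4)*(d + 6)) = d + 6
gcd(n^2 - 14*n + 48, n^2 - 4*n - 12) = n - 6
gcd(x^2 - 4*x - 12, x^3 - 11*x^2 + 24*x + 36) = x - 6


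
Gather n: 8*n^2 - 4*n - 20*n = 8*n^2 - 24*n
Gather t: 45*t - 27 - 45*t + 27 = 0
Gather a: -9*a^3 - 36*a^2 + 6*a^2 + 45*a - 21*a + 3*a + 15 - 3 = -9*a^3 - 30*a^2 + 27*a + 12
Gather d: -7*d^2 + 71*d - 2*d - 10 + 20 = -7*d^2 + 69*d + 10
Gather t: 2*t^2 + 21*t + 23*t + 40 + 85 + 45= 2*t^2 + 44*t + 170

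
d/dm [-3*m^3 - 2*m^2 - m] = -9*m^2 - 4*m - 1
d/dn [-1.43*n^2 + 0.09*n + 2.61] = 0.09 - 2.86*n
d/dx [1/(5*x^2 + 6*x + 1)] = 2*(-5*x - 3)/(5*x^2 + 6*x + 1)^2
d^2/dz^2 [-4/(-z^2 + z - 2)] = 8*(-z^2 + z + (2*z - 1)^2 - 2)/(z^2 - z + 2)^3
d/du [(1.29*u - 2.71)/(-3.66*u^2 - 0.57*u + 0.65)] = (4.7214*u^2 - 19.8372*u - 0.7062)/(13.3956*u^4 + 4.1724*u^3 - 4.4331*u^2 - 0.741*u + 0.4225)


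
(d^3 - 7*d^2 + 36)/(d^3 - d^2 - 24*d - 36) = (d - 3)/(d + 3)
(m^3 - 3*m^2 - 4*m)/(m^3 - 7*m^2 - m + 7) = m*(m - 4)/(m^2 - 8*m + 7)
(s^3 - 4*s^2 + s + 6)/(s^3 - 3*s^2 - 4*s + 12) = (s + 1)/(s + 2)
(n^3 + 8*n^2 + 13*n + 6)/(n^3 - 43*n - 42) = (n + 1)/(n - 7)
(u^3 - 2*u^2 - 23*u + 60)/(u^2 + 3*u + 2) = (u^3 - 2*u^2 - 23*u + 60)/(u^2 + 3*u + 2)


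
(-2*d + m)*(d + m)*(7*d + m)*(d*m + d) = -14*d^4*m - 14*d^4 - 9*d^3*m^2 - 9*d^3*m + 6*d^2*m^3 + 6*d^2*m^2 + d*m^4 + d*m^3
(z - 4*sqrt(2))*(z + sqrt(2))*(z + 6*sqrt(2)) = z^3 + 3*sqrt(2)*z^2 - 44*z - 48*sqrt(2)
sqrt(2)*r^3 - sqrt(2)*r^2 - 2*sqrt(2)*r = r*(r - 2)*(sqrt(2)*r + sqrt(2))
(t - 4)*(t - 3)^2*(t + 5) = t^4 - 5*t^3 - 17*t^2 + 129*t - 180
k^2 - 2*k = k*(k - 2)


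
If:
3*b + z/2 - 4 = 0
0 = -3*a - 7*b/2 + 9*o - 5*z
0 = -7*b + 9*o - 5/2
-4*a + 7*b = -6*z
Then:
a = 1041/442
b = 294/221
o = 5221/3978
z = 4/221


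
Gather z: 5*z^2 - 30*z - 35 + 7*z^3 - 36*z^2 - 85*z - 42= 7*z^3 - 31*z^2 - 115*z - 77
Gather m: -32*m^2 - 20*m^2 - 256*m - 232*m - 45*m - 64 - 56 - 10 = -52*m^2 - 533*m - 130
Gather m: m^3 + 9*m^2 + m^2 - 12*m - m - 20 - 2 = m^3 + 10*m^2 - 13*m - 22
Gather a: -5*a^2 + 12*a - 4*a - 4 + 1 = -5*a^2 + 8*a - 3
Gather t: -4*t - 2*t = -6*t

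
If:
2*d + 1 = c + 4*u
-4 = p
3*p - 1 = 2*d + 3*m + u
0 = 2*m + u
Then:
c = -7*u/2 - 12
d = u/4 - 13/2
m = -u/2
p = -4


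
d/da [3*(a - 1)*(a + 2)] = 6*a + 3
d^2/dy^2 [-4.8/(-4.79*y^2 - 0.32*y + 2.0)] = (-220.26336*y^2 - 14.71488*y + 4.8*(9.58*y + 0.32)*(19.16*y + 0.64) + 91.968)/(4.79*y^2 + 0.32*y - 2.0)^3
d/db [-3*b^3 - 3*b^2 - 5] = 3*b*(-3*b - 2)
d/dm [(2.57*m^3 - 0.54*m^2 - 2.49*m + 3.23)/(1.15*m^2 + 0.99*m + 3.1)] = (2.9555*m^4 + 5.0886*m^3 + 26.2299*m^2 - 10.777*m - 10.9167)/(1.3225*m^4 + 2.277*m^3 + 8.1101*m^2 + 6.138*m + 9.61)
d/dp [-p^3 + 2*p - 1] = 2 - 3*p^2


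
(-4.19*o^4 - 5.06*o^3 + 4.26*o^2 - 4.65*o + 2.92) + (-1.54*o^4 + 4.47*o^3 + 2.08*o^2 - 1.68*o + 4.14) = -5.73*o^4 - 0.59*o^3 + 6.34*o^2 - 6.33*o + 7.06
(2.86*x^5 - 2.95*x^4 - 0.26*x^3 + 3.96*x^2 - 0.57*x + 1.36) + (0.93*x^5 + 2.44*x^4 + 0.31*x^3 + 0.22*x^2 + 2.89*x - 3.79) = 3.79*x^5 - 0.51*x^4 + 0.05*x^3 + 4.18*x^2 + 2.32*x - 2.43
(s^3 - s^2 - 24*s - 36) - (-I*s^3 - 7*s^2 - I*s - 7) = s^3 + I*s^3 + 6*s^2 - 24*s + I*s - 29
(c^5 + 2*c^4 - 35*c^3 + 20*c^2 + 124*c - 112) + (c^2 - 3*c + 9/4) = c^5 + 2*c^4 - 35*c^3 + 21*c^2 + 121*c - 439/4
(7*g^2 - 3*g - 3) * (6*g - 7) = 42*g^3 - 67*g^2 + 3*g + 21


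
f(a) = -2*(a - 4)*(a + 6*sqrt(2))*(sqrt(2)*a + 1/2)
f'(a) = -2*sqrt(2)*(a - 4)*(a + 6*sqrt(2)) - 2*(a - 4)*(sqrt(2)*a + 1/2) - 2*(a + 6*sqrt(2))*(sqrt(2)*a + 1/2)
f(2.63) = 128.50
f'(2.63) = -39.17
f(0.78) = 95.65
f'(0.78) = 65.00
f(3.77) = 32.88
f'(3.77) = -132.28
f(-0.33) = 2.35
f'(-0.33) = 99.62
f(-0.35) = 0.36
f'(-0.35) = 100.06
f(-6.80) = -331.87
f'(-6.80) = -114.71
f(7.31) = -1133.26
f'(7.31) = -562.00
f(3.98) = 3.06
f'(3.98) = -151.84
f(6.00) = -520.62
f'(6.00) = -378.19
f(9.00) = -2312.94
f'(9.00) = -842.15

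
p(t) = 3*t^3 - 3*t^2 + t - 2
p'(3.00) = 64.00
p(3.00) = 55.00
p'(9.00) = 676.00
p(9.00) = 1951.00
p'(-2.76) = 86.12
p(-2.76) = -90.69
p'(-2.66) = 80.64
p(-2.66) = -82.35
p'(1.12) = 5.57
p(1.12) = -0.43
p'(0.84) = 2.31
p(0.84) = -1.50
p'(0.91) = 2.99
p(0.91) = -1.31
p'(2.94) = 61.15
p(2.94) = 51.25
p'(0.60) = 0.64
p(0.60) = -1.83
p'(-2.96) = 97.61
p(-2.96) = -109.05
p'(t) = 9*t^2 - 6*t + 1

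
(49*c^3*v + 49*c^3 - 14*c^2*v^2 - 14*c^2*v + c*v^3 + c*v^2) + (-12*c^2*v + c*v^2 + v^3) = 49*c^3*v + 49*c^3 - 14*c^2*v^2 - 26*c^2*v + c*v^3 + 2*c*v^2 + v^3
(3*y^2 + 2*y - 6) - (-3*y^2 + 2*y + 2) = 6*y^2 - 8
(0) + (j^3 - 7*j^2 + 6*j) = j^3 - 7*j^2 + 6*j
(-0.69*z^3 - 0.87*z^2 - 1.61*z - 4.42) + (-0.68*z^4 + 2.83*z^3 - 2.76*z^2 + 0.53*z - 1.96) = -0.68*z^4 + 2.14*z^3 - 3.63*z^2 - 1.08*z - 6.38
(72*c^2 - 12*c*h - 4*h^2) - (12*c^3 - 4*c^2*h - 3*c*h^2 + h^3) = -12*c^3 + 4*c^2*h + 72*c^2 + 3*c*h^2 - 12*c*h - h^3 - 4*h^2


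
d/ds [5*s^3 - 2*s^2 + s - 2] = 15*s^2 - 4*s + 1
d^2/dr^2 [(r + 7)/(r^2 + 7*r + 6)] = 2*((r + 7)*(2*r + 7)^2 - (3*r + 14)*(r^2 + 7*r + 6))/(r^2 + 7*r + 6)^3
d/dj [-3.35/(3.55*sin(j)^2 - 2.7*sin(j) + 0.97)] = (23.785*sin(j) - 9.045)*cos(j)/(3.55*sin(j)^2 - 2.7*sin(j) + 0.97)^2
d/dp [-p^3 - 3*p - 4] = -3*p^2 - 3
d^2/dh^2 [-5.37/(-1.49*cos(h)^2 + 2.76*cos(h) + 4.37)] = (47.687748*(1 - cos(h)^2)^2 - 66.250764*cos(h)^3 + 204.61311*cos(h)^2 + 67.732884*cos(h) - 199.432134)/(-1.49*cos(h)^2 + 2.76*cos(h) + 4.37)^3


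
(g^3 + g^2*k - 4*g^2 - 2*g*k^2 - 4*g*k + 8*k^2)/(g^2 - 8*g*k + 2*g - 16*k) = (g^3 + g^2*k - 4*g^2 - 2*g*k^2 - 4*g*k + 8*k^2)/(g^2 - 8*g*k + 2*g - 16*k)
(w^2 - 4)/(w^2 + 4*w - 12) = (w + 2)/(w + 6)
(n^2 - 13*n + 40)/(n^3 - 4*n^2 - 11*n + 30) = (n - 8)/(n^2 + n - 6)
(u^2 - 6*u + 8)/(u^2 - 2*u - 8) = (u - 2)/(u + 2)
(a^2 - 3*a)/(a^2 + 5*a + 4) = a*(a - 3)/(a^2 + 5*a + 4)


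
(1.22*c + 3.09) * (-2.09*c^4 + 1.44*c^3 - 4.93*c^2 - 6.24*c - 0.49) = -2.5498*c^5 - 4.7013*c^4 - 1.565*c^3 - 22.8465*c^2 - 19.8794*c - 1.5141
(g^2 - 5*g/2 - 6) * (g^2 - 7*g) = g^4 - 19*g^3/2 + 23*g^2/2 + 42*g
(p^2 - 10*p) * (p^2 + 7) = p^4 - 10*p^3 + 7*p^2 - 70*p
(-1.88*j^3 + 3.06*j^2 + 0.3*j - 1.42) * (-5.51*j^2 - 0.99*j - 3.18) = 10.3588*j^5 - 14.9994*j^4 + 1.296*j^3 - 2.2036*j^2 + 0.4518*j + 4.5156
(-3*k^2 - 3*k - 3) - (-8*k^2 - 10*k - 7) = 5*k^2 + 7*k + 4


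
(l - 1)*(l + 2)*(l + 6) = l^3 + 7*l^2 + 4*l - 12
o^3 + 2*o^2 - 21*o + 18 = (o - 3)*(o - 1)*(o + 6)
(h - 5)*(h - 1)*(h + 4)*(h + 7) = h^4 + 5*h^3 - 33*h^2 - 113*h + 140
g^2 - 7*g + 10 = (g - 5)*(g - 2)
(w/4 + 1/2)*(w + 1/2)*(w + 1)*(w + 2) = w^4/4 + 11*w^3/8 + 21*w^2/8 + 2*w + 1/2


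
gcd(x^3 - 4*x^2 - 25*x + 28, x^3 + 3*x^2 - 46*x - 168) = x^2 - 3*x - 28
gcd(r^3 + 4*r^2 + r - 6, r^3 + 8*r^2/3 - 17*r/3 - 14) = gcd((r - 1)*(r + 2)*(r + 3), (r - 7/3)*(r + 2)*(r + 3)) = r^2 + 5*r + 6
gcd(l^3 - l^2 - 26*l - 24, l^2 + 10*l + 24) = l + 4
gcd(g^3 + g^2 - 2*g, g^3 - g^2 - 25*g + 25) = g - 1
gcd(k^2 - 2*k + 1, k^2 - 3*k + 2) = k - 1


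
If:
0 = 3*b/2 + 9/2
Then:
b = -3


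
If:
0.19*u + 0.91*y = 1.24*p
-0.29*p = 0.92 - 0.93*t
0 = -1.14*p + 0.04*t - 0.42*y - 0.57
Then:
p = -0.372496662216288*y - 0.470436772839977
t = 0.842551974060652 - 0.116154873164219*y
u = -7.22050453235893*y - 3.07021893853459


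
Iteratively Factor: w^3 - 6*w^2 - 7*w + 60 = (w + 3)*(w^2 - 9*w + 20) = (w - 5)*(w + 3)*(w - 4)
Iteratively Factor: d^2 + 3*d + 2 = (d + 2)*(d + 1)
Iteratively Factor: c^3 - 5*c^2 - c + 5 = (c - 1)*(c^2 - 4*c - 5) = (c - 5)*(c - 1)*(c + 1)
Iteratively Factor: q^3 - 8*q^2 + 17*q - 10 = (q - 2)*(q^2 - 6*q + 5) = (q - 5)*(q - 2)*(q - 1)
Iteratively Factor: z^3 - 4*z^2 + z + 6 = (z - 3)*(z^2 - z - 2) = (z - 3)*(z + 1)*(z - 2)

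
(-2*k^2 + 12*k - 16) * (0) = 0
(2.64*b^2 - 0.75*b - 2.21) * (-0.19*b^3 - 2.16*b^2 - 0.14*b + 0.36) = -0.5016*b^5 - 5.5599*b^4 + 1.6703*b^3 + 5.829*b^2 + 0.0394*b - 0.7956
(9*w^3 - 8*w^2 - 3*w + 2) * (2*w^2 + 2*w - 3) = 18*w^5 + 2*w^4 - 49*w^3 + 22*w^2 + 13*w - 6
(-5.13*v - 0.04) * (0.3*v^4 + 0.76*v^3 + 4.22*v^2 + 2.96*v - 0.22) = -1.539*v^5 - 3.9108*v^4 - 21.679*v^3 - 15.3536*v^2 + 1.0102*v + 0.0088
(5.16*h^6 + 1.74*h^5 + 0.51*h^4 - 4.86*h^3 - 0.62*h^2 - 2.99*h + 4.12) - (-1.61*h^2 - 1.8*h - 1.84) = 5.16*h^6 + 1.74*h^5 + 0.51*h^4 - 4.86*h^3 + 0.99*h^2 - 1.19*h + 5.96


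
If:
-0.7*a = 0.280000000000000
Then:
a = -0.40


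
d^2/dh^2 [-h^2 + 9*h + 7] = -2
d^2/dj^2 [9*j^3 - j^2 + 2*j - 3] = 54*j - 2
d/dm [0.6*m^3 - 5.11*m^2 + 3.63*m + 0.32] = 1.8*m^2 - 10.22*m + 3.63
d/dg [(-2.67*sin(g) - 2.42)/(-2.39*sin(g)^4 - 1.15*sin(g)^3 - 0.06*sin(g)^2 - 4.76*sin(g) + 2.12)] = -(19.1439*sin(g)^4 + 29.2762*sin(g)^3 + 8.5092*sin(g)^2 + 0.2904*sin(g) + 17.1796)*cos(g)/(2.39*sin(g)^4 + 1.15*sin(g)^3 + 0.06*sin(g)^2 + 4.76*sin(g) - 2.12)^2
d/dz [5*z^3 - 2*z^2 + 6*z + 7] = 15*z^2 - 4*z + 6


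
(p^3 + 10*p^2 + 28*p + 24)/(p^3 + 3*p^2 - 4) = (p + 6)/(p - 1)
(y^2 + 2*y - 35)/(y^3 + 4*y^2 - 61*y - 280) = (y - 5)/(y^2 - 3*y - 40)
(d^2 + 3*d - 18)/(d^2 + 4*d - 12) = (d - 3)/(d - 2)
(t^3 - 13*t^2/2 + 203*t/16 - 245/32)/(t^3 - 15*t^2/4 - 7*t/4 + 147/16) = (4*t - 5)/(2*(2*t + 3))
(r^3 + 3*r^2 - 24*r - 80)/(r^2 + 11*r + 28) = (r^2 - r - 20)/(r + 7)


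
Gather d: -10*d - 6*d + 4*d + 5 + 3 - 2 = 6 - 12*d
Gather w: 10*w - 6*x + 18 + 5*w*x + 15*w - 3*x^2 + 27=w*(5*x + 25) - 3*x^2 - 6*x + 45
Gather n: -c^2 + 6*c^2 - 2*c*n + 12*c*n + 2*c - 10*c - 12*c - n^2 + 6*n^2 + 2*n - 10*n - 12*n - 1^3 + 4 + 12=5*c^2 - 20*c + 5*n^2 + n*(10*c - 20) + 15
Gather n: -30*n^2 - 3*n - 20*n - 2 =-30*n^2 - 23*n - 2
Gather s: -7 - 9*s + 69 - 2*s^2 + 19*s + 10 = -2*s^2 + 10*s + 72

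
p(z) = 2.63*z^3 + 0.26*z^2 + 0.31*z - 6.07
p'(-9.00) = 634.72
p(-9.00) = -1905.07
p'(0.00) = 0.31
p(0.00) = -6.07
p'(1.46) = 17.89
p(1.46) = 3.12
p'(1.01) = 8.88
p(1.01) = -2.78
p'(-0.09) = 0.33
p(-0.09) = -6.10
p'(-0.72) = 4.03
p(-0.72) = -7.14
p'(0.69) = 4.43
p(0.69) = -4.87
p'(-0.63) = 3.11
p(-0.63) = -6.82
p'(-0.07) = 0.31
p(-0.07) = -6.09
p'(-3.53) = 96.79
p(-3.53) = -119.61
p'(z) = 7.89*z^2 + 0.52*z + 0.31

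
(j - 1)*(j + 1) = j^2 - 1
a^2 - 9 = (a - 3)*(a + 3)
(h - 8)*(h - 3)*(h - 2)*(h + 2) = h^4 - 11*h^3 + 20*h^2 + 44*h - 96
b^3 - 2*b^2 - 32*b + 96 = (b - 4)^2*(b + 6)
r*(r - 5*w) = r^2 - 5*r*w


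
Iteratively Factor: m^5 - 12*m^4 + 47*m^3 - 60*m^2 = (m - 4)*(m^4 - 8*m^3 + 15*m^2) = m*(m - 4)*(m^3 - 8*m^2 + 15*m) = m*(m - 5)*(m - 4)*(m^2 - 3*m) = m^2*(m - 5)*(m - 4)*(m - 3)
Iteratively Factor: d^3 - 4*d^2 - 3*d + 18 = (d - 3)*(d^2 - d - 6) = (d - 3)^2*(d + 2)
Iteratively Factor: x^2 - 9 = (x + 3)*(x - 3)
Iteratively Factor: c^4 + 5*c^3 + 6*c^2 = (c + 2)*(c^3 + 3*c^2) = c*(c + 2)*(c^2 + 3*c) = c*(c + 2)*(c + 3)*(c)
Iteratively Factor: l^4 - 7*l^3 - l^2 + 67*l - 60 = (l - 5)*(l^3 - 2*l^2 - 11*l + 12) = (l - 5)*(l + 3)*(l^2 - 5*l + 4) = (l - 5)*(l - 4)*(l + 3)*(l - 1)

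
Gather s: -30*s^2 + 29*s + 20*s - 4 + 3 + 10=-30*s^2 + 49*s + 9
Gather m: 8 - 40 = -32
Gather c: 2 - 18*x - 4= -18*x - 2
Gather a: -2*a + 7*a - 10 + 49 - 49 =5*a - 10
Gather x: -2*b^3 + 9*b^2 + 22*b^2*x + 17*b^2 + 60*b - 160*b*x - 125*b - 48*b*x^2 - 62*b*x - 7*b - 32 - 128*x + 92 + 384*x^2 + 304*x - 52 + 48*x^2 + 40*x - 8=-2*b^3 + 26*b^2 - 72*b + x^2*(432 - 48*b) + x*(22*b^2 - 222*b + 216)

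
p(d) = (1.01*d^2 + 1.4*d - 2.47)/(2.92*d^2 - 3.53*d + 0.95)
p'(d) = (3.53 - 5.84*d)*(1.01*d^2 + 1.4*d - 2.47)/(2.92*d^2 - 3.53*d + 0.95)^2 + (2.02*d + 1.4)/(2.92*d^2 - 3.53*d + 0.95) = (-7.6533*d^2 + 16.3438*d - 7.3891)/(8.5264*d^4 - 20.6152*d^3 + 18.0089*d^2 - 6.707*d + 0.9025)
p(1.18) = 0.69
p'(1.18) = 1.71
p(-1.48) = -0.19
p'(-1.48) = -0.31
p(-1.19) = -0.29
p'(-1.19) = -0.44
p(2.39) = 0.72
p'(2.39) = -0.14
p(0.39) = -101.56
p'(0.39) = -7171.00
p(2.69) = 0.68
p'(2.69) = -0.12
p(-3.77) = 0.12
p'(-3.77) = -0.06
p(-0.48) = -0.88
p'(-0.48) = -1.54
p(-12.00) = 0.27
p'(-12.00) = -0.01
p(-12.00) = 0.27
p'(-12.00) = -0.01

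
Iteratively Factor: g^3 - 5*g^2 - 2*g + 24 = (g + 2)*(g^2 - 7*g + 12) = (g - 3)*(g + 2)*(g - 4)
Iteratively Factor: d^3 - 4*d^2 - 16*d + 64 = (d - 4)*(d^2 - 16) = (d - 4)*(d + 4)*(d - 4)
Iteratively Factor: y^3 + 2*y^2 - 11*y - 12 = (y + 4)*(y^2 - 2*y - 3) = (y + 1)*(y + 4)*(y - 3)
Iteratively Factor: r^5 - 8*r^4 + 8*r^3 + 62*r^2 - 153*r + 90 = (r - 1)*(r^4 - 7*r^3 + r^2 + 63*r - 90) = (r - 2)*(r - 1)*(r^3 - 5*r^2 - 9*r + 45) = (r - 2)*(r - 1)*(r + 3)*(r^2 - 8*r + 15) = (r - 5)*(r - 2)*(r - 1)*(r + 3)*(r - 3)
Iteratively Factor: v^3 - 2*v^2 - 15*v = (v + 3)*(v^2 - 5*v) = (v - 5)*(v + 3)*(v)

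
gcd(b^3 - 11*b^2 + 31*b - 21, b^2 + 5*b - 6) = b - 1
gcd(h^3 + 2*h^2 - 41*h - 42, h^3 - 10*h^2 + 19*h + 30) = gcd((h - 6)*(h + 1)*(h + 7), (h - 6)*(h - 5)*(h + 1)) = h^2 - 5*h - 6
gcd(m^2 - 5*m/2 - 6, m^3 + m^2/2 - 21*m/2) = 1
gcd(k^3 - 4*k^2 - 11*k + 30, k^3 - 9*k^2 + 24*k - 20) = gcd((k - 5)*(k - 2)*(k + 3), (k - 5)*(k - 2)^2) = k^2 - 7*k + 10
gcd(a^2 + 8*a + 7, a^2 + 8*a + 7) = a^2 + 8*a + 7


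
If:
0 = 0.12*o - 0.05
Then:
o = 0.42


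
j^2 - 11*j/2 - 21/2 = (j - 7)*(j + 3/2)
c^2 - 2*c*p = c*(c - 2*p)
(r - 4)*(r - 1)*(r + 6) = r^3 + r^2 - 26*r + 24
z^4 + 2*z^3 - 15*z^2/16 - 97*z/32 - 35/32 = (z - 5/4)*(z + 1/2)*(z + 1)*(z + 7/4)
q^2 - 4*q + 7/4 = (q - 7/2)*(q - 1/2)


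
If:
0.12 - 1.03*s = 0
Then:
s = 0.12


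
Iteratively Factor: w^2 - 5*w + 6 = (w - 2)*(w - 3)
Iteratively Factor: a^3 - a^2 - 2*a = (a)*(a^2 - a - 2) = a*(a - 2)*(a + 1)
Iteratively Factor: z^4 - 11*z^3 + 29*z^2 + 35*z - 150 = (z - 5)*(z^3 - 6*z^2 - z + 30) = (z - 5)*(z - 3)*(z^2 - 3*z - 10) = (z - 5)^2*(z - 3)*(z + 2)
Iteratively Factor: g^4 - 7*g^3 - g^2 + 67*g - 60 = (g - 1)*(g^3 - 6*g^2 - 7*g + 60) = (g - 4)*(g - 1)*(g^2 - 2*g - 15) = (g - 5)*(g - 4)*(g - 1)*(g + 3)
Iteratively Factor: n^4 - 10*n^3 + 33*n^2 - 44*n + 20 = (n - 1)*(n^3 - 9*n^2 + 24*n - 20) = (n - 5)*(n - 1)*(n^2 - 4*n + 4) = (n - 5)*(n - 2)*(n - 1)*(n - 2)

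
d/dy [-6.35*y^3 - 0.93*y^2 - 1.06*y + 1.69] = -19.05*y^2 - 1.86*y - 1.06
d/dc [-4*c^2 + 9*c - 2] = 9 - 8*c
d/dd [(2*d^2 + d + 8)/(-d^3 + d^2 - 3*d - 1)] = (2*d^4 + 2*d^3 + 17*d^2 - 20*d + 23)/(d^6 - 2*d^5 + 7*d^4 - 4*d^3 + 7*d^2 + 6*d + 1)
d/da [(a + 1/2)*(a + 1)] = 2*a + 3/2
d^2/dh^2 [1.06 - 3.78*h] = 0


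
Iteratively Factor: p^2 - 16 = (p + 4)*(p - 4)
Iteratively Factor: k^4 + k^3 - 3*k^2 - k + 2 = (k + 2)*(k^3 - k^2 - k + 1) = (k + 1)*(k + 2)*(k^2 - 2*k + 1) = (k - 1)*(k + 1)*(k + 2)*(k - 1)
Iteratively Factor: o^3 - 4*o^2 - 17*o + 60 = (o - 5)*(o^2 + o - 12) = (o - 5)*(o + 4)*(o - 3)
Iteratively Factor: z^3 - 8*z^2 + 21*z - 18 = (z - 3)*(z^2 - 5*z + 6) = (z - 3)*(z - 2)*(z - 3)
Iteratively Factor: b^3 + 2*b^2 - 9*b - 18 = (b + 3)*(b^2 - b - 6) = (b + 2)*(b + 3)*(b - 3)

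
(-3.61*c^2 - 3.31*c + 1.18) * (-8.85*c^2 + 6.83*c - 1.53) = 31.9485*c^4 + 4.6372*c^3 - 27.527*c^2 + 13.1237*c - 1.8054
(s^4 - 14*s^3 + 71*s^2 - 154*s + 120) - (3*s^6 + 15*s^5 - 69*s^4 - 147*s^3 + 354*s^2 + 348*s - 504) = -3*s^6 - 15*s^5 + 70*s^4 + 133*s^3 - 283*s^2 - 502*s + 624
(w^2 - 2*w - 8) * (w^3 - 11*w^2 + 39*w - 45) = w^5 - 13*w^4 + 53*w^3 - 35*w^2 - 222*w + 360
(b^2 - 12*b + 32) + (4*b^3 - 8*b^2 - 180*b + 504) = 4*b^3 - 7*b^2 - 192*b + 536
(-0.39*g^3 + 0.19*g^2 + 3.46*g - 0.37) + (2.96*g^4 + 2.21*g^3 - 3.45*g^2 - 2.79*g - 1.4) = 2.96*g^4 + 1.82*g^3 - 3.26*g^2 + 0.67*g - 1.77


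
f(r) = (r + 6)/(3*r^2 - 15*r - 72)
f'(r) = (15 - 6*r)*(r + 6)/(3*r^2 - 15*r - 72)^2 + 1/(3*r^2 - 15*r - 72)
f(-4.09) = 0.05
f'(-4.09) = 0.07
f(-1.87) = -0.12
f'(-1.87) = 0.07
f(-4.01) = 0.05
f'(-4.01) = 0.09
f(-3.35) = 0.22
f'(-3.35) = 0.74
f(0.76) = -0.08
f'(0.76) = -0.00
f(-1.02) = -0.09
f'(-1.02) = 0.02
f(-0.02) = -0.08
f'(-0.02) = 0.00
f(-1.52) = -0.11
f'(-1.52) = 0.04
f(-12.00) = -0.01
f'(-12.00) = 0.00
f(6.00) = -0.22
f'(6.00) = -0.10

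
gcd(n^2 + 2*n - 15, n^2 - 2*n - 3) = n - 3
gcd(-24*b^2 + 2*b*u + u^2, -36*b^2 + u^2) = 6*b + u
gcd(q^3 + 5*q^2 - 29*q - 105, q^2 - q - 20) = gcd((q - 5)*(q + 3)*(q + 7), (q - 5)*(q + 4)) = q - 5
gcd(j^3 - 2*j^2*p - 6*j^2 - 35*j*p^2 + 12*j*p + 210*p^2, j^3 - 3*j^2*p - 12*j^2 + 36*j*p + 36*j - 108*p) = j - 6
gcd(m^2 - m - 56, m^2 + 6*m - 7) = m + 7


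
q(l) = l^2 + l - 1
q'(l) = 2*l + 1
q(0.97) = 0.91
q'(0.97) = 2.94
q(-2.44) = 2.51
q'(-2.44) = -3.88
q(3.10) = 11.71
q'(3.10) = 7.20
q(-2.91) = 4.56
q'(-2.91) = -4.82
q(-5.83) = 27.16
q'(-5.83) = -10.66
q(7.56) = 63.71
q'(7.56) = 16.12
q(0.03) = -0.97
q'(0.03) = 1.06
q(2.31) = 6.65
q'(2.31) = 5.62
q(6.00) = 41.00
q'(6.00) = 13.00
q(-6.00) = 29.00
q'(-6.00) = -11.00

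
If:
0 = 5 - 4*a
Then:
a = 5/4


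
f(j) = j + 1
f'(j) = 1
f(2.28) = 3.28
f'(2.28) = 1.00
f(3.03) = 4.03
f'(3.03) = 1.00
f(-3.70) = -2.70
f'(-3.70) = 1.00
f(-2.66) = -1.66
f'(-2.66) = 1.00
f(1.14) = 2.14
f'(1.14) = 1.00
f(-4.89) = -3.89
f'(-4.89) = 1.00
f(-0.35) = 0.65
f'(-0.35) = 1.00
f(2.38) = 3.38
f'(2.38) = 1.00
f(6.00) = 7.00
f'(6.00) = 1.00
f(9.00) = 10.00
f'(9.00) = 1.00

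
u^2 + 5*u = u*(u + 5)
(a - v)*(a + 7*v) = a^2 + 6*a*v - 7*v^2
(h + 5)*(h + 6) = h^2 + 11*h + 30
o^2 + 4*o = o*(o + 4)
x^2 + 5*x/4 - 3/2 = (x - 3/4)*(x + 2)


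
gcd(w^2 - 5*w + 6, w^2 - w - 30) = 1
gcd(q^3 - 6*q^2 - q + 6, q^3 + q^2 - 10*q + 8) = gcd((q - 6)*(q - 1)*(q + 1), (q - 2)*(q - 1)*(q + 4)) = q - 1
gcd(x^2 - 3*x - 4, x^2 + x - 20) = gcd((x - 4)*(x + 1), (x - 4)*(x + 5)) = x - 4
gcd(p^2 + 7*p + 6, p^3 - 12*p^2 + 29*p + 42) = p + 1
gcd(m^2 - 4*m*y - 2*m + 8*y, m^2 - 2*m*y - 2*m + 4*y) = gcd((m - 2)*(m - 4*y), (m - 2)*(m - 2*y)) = m - 2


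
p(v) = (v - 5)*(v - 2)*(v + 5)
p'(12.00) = 359.00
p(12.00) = 1190.00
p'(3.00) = -10.00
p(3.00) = -16.00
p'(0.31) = -25.95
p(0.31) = 42.09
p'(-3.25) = 19.69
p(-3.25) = 75.80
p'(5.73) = 50.58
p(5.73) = 29.22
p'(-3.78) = 32.99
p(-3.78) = 61.91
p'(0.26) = -25.84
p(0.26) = 43.38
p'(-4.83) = 64.31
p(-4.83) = 11.41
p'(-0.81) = -19.79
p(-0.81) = 68.41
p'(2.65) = -14.53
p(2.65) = -11.69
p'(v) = (v - 5)*(v - 2) + (v - 5)*(v + 5) + (v - 2)*(v + 5) = 3*v^2 - 4*v - 25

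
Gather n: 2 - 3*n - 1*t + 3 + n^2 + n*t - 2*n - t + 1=n^2 + n*(t - 5) - 2*t + 6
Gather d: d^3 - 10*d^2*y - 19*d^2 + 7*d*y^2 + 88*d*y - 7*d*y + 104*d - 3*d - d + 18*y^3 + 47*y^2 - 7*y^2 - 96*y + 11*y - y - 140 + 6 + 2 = d^3 + d^2*(-10*y - 19) + d*(7*y^2 + 81*y + 100) + 18*y^3 + 40*y^2 - 86*y - 132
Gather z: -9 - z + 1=-z - 8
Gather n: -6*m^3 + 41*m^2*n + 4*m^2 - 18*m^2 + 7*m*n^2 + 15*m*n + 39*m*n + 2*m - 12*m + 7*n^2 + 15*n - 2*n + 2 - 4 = -6*m^3 - 14*m^2 - 10*m + n^2*(7*m + 7) + n*(41*m^2 + 54*m + 13) - 2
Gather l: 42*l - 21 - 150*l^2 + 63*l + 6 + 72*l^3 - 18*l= 72*l^3 - 150*l^2 + 87*l - 15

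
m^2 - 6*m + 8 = (m - 4)*(m - 2)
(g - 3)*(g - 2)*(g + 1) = g^3 - 4*g^2 + g + 6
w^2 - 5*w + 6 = (w - 3)*(w - 2)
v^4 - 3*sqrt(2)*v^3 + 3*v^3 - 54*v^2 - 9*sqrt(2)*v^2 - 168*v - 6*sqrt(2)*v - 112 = (v + 1)*(v + 2)*(v - 7*sqrt(2))*(v + 4*sqrt(2))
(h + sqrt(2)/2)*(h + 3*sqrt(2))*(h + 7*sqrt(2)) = h^3 + 21*sqrt(2)*h^2/2 + 52*h + 21*sqrt(2)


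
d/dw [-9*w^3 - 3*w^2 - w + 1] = -27*w^2 - 6*w - 1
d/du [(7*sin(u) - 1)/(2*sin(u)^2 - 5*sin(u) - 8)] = (-14*sin(u)^2 + 4*sin(u) - 61)*cos(u)/(2*sin(u)^2 - 5*sin(u) - 8)^2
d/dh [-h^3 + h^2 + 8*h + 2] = -3*h^2 + 2*h + 8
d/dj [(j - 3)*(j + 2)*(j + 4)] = 3*j^2 + 6*j - 10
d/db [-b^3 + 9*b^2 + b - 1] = -3*b^2 + 18*b + 1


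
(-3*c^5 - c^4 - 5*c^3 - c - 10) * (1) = -3*c^5 - c^4 - 5*c^3 - c - 10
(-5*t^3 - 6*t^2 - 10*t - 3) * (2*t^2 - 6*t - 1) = -10*t^5 + 18*t^4 + 21*t^3 + 60*t^2 + 28*t + 3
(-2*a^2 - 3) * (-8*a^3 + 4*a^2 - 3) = 16*a^5 - 8*a^4 + 24*a^3 - 6*a^2 + 9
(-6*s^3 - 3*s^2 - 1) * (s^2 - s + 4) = -6*s^5 + 3*s^4 - 21*s^3 - 13*s^2 + s - 4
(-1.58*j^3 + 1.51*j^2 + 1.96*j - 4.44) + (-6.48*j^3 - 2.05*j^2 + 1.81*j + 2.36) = -8.06*j^3 - 0.54*j^2 + 3.77*j - 2.08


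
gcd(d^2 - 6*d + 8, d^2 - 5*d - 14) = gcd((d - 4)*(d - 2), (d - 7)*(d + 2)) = 1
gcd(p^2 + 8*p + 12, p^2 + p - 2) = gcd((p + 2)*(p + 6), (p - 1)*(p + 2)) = p + 2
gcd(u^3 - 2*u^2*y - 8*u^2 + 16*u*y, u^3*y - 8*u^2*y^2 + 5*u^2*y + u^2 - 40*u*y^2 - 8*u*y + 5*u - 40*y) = 1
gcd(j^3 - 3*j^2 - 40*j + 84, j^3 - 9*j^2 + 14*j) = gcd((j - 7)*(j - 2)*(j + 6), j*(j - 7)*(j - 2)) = j^2 - 9*j + 14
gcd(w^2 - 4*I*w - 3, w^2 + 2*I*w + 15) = w - 3*I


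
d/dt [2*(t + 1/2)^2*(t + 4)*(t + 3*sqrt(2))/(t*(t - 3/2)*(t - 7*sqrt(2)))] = 2*(4*t^6 - 56*sqrt(2)*t^5 - 12*t^5 - 215*t^4 - 92*sqrt(2)*t^4 + 318*sqrt(2)*t^3 + 496*t^3 + 247*sqrt(2)*t^2 + 1980*t^2 + 36*sqrt(2)*t + 336*t - 252)/(t^2*(4*t^4 - 56*sqrt(2)*t^3 - 12*t^3 + 168*sqrt(2)*t^2 + 401*t^2 - 1176*t - 126*sqrt(2)*t + 882))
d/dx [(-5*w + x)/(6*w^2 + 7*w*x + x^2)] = (6*w^2 + 7*w*x + x^2 + (5*w - x)*(7*w + 2*x))/(6*w^2 + 7*w*x + x^2)^2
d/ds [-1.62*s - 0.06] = -1.62000000000000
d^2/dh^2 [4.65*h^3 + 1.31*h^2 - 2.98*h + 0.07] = 27.9*h + 2.62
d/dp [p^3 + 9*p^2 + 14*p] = 3*p^2 + 18*p + 14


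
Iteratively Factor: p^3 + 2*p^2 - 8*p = (p)*(p^2 + 2*p - 8) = p*(p - 2)*(p + 4)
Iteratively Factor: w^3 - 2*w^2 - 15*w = (w - 5)*(w^2 + 3*w) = (w - 5)*(w + 3)*(w)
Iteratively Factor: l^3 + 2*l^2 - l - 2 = (l + 1)*(l^2 + l - 2) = (l - 1)*(l + 1)*(l + 2)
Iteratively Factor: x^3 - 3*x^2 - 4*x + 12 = (x + 2)*(x^2 - 5*x + 6) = (x - 2)*(x + 2)*(x - 3)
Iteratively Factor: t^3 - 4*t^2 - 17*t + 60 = (t - 3)*(t^2 - t - 20) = (t - 3)*(t + 4)*(t - 5)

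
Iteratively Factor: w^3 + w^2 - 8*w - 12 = (w + 2)*(w^2 - w - 6) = (w + 2)^2*(w - 3)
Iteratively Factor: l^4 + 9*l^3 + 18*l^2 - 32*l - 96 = (l + 4)*(l^3 + 5*l^2 - 2*l - 24) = (l + 4)^2*(l^2 + l - 6) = (l + 3)*(l + 4)^2*(l - 2)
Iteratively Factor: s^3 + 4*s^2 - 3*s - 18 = (s + 3)*(s^2 + s - 6) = (s + 3)^2*(s - 2)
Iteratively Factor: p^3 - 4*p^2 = (p)*(p^2 - 4*p) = p*(p - 4)*(p)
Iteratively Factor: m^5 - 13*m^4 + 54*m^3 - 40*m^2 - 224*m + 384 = (m - 4)*(m^4 - 9*m^3 + 18*m^2 + 32*m - 96) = (m - 4)^2*(m^3 - 5*m^2 - 2*m + 24) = (m - 4)^3*(m^2 - m - 6) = (m - 4)^3*(m - 3)*(m + 2)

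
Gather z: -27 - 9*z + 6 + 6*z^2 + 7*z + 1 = 6*z^2 - 2*z - 20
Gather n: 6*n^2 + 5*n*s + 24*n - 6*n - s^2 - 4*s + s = 6*n^2 + n*(5*s + 18) - s^2 - 3*s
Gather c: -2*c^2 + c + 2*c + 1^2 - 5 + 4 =-2*c^2 + 3*c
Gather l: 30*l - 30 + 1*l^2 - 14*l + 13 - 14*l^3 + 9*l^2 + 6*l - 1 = -14*l^3 + 10*l^2 + 22*l - 18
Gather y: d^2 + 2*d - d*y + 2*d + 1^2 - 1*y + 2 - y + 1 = d^2 + 4*d + y*(-d - 2) + 4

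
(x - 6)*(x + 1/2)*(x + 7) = x^3 + 3*x^2/2 - 83*x/2 - 21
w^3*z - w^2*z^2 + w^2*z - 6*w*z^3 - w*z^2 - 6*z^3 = (w - 3*z)*(w + 2*z)*(w*z + z)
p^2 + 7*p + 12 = (p + 3)*(p + 4)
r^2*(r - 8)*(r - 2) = r^4 - 10*r^3 + 16*r^2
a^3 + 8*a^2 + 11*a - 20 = (a - 1)*(a + 4)*(a + 5)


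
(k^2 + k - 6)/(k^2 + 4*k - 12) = (k + 3)/(k + 6)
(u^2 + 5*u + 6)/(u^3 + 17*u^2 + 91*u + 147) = (u + 2)/(u^2 + 14*u + 49)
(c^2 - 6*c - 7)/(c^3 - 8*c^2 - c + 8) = (c - 7)/(c^2 - 9*c + 8)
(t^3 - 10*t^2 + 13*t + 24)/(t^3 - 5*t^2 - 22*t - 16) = (t - 3)/(t + 2)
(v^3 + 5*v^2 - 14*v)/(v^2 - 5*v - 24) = v*(-v^2 - 5*v + 14)/(-v^2 + 5*v + 24)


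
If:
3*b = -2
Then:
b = -2/3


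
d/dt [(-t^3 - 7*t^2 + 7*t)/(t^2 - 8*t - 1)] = (-t^4 + 16*t^3 + 52*t^2 + 14*t - 7)/(t^4 - 16*t^3 + 62*t^2 + 16*t + 1)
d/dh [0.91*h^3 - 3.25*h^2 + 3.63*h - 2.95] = 2.73*h^2 - 6.5*h + 3.63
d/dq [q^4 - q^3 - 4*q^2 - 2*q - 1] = 4*q^3 - 3*q^2 - 8*q - 2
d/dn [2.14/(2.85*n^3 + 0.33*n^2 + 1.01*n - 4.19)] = (-18.297*n^2 - 1.4124*n - 2.1614)/(2.85*n^3 + 0.33*n^2 + 1.01*n - 4.19)^2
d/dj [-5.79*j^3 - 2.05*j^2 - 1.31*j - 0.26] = -17.37*j^2 - 4.1*j - 1.31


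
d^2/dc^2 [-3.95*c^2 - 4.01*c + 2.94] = -7.90000000000000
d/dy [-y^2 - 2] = -2*y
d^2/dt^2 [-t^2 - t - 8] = -2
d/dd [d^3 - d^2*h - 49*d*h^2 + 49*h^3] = 3*d^2 - 2*d*h - 49*h^2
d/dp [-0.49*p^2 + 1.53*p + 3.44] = 1.53 - 0.98*p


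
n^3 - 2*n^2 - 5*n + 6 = (n - 3)*(n - 1)*(n + 2)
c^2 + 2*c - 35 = (c - 5)*(c + 7)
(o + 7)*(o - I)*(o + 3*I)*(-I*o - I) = -I*o^4 + 2*o^3 - 8*I*o^3 + 16*o^2 - 10*I*o^2 + 14*o - 24*I*o - 21*I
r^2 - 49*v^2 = (r - 7*v)*(r + 7*v)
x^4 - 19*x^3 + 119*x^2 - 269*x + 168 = (x - 8)*(x - 7)*(x - 3)*(x - 1)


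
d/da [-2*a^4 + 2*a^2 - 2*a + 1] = -8*a^3 + 4*a - 2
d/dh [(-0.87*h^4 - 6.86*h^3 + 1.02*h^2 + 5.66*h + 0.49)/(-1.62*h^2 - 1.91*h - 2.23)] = (2.8188*h^5 + 16.0983*h^4 + 33.9656*h^3 + 53.1144*h^2 - 2.9616*h - 11.6859)/(2.6244*h^4 + 6.1884*h^3 + 10.8733*h^2 + 8.5186*h + 4.9729)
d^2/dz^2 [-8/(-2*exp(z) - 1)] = (32*exp(z) - 16)*exp(z)/(2*exp(z) + 1)^3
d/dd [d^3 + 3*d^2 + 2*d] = 3*d^2 + 6*d + 2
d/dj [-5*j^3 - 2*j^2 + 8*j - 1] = -15*j^2 - 4*j + 8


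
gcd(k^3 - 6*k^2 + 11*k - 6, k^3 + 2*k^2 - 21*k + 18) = k^2 - 4*k + 3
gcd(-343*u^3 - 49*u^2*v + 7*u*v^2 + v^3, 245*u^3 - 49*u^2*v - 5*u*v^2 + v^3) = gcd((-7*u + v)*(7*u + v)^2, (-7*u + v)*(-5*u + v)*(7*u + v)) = 49*u^2 - v^2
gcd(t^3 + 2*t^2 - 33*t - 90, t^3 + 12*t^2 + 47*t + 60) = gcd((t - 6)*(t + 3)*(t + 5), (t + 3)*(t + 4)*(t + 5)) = t^2 + 8*t + 15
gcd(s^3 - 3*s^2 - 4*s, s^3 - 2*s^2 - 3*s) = s^2 + s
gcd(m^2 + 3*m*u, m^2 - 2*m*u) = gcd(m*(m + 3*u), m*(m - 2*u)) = m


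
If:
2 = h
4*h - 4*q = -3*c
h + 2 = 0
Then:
No Solution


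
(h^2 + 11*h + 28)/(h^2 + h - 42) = (h + 4)/(h - 6)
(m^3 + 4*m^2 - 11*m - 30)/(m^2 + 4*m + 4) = (m^2 + 2*m - 15)/(m + 2)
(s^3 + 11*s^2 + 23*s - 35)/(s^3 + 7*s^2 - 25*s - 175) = (s - 1)/(s - 5)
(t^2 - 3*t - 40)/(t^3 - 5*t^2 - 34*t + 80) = 1/(t - 2)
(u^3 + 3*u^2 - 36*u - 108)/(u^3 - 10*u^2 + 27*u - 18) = (u^2 + 9*u + 18)/(u^2 - 4*u + 3)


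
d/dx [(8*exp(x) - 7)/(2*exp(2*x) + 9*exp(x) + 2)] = (-16*exp(2*x) + 28*exp(x) + 79)*exp(x)/(4*exp(4*x) + 36*exp(3*x) + 89*exp(2*x) + 36*exp(x) + 4)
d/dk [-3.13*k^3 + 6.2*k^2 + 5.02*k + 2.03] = -9.39*k^2 + 12.4*k + 5.02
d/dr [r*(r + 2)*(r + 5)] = 3*r^2 + 14*r + 10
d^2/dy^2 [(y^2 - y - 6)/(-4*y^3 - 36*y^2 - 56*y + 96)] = (-y^6 + 3*y^5 + 105*y^4 + 457*y^3 + 1206*y^2 + 3348*y + 2232)/(2*(y^9 + 27*y^8 + 285*y^7 + 1413*y^6 + 2694*y^5 - 2556*y^4 - 13672*y^3 + 1440*y^2 + 24192*y - 13824))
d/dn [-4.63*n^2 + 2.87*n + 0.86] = 2.87 - 9.26*n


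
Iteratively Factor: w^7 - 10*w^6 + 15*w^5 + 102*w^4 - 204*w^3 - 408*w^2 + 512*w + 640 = (w - 4)*(w^6 - 6*w^5 - 9*w^4 + 66*w^3 + 60*w^2 - 168*w - 160) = (w - 4)*(w + 2)*(w^5 - 8*w^4 + 7*w^3 + 52*w^2 - 44*w - 80) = (w - 4)*(w + 2)^2*(w^4 - 10*w^3 + 27*w^2 - 2*w - 40) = (w - 4)*(w + 1)*(w + 2)^2*(w^3 - 11*w^2 + 38*w - 40) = (w - 5)*(w - 4)*(w + 1)*(w + 2)^2*(w^2 - 6*w + 8) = (w - 5)*(w - 4)*(w - 2)*(w + 1)*(w + 2)^2*(w - 4)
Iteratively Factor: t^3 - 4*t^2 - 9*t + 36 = (t - 3)*(t^2 - t - 12) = (t - 3)*(t + 3)*(t - 4)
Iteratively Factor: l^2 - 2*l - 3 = (l - 3)*(l + 1)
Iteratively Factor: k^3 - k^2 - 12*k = (k)*(k^2 - k - 12) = k*(k + 3)*(k - 4)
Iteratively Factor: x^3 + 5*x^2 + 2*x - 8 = (x - 1)*(x^2 + 6*x + 8) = (x - 1)*(x + 2)*(x + 4)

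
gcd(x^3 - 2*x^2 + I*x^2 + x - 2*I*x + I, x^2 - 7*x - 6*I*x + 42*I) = 1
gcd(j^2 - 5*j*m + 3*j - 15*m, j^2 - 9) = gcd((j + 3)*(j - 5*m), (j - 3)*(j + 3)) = j + 3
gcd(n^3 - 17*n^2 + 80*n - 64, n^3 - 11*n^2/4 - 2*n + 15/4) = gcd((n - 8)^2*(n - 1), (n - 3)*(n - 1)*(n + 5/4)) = n - 1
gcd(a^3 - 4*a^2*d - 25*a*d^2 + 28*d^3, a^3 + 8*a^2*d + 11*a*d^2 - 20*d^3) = a^2 + 3*a*d - 4*d^2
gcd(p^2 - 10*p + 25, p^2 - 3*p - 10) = p - 5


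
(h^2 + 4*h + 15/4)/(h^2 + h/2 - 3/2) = (h + 5/2)/(h - 1)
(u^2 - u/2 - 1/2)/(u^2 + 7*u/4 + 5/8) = 4*(u - 1)/(4*u + 5)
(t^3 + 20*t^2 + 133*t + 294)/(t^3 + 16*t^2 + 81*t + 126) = (t + 7)/(t + 3)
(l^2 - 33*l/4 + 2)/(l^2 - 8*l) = (l - 1/4)/l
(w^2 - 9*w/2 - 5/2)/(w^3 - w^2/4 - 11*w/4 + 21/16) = 8*(2*w^2 - 9*w - 5)/(16*w^3 - 4*w^2 - 44*w + 21)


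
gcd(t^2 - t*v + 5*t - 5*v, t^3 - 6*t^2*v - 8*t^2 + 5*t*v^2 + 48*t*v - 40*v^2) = t - v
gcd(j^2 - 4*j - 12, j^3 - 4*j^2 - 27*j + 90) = j - 6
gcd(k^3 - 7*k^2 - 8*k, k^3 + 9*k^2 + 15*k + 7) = k + 1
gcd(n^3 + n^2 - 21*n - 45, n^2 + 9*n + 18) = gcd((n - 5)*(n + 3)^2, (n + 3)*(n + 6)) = n + 3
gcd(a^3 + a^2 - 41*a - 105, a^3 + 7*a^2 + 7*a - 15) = a^2 + 8*a + 15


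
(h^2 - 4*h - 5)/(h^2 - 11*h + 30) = (h + 1)/(h - 6)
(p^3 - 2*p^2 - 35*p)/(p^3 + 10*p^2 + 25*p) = (p - 7)/(p + 5)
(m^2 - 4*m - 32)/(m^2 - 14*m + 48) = (m + 4)/(m - 6)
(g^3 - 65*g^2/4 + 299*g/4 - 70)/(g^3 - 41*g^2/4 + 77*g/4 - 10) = (g - 7)/(g - 1)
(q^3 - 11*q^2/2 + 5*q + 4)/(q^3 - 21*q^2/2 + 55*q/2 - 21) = (2*q^2 - 7*q - 4)/(2*q^2 - 17*q + 21)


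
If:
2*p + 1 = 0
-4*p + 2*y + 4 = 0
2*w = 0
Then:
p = -1/2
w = 0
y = -3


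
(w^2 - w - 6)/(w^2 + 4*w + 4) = (w - 3)/(w + 2)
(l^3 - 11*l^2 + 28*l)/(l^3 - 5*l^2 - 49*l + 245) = l*(l - 4)/(l^2 + 2*l - 35)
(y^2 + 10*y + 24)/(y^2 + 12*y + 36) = (y + 4)/(y + 6)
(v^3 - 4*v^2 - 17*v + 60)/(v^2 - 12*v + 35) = (v^2 + v - 12)/(v - 7)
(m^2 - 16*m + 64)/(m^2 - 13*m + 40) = (m - 8)/(m - 5)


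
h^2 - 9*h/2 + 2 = (h - 4)*(h - 1/2)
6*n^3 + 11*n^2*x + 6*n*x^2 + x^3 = (n + x)*(2*n + x)*(3*n + x)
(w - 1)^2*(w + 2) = w^3 - 3*w + 2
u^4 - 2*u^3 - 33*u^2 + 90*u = u*(u - 5)*(u - 3)*(u + 6)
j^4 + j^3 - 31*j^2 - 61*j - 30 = (j - 6)*(j + 1)^2*(j + 5)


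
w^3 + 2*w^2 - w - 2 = (w - 1)*(w + 1)*(w + 2)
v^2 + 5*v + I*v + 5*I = (v + 5)*(v + I)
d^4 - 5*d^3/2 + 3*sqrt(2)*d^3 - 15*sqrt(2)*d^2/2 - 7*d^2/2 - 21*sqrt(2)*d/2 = d*(d - 7/2)*(d + 1)*(d + 3*sqrt(2))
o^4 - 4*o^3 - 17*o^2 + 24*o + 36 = (o - 6)*(o - 2)*(o + 1)*(o + 3)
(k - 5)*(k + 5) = k^2 - 25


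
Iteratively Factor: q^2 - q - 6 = (q - 3)*(q + 2)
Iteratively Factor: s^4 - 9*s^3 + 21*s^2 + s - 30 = (s - 3)*(s^3 - 6*s^2 + 3*s + 10) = (s - 3)*(s - 2)*(s^2 - 4*s - 5) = (s - 3)*(s - 2)*(s + 1)*(s - 5)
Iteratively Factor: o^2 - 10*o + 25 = (o - 5)*(o - 5)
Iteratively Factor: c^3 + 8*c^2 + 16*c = (c + 4)*(c^2 + 4*c) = (c + 4)^2*(c)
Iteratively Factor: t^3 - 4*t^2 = (t)*(t^2 - 4*t) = t^2*(t - 4)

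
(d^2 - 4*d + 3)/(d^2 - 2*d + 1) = (d - 3)/(d - 1)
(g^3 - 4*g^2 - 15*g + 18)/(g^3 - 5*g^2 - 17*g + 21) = (g - 6)/(g - 7)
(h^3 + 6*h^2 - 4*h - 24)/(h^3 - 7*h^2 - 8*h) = (-h^3 - 6*h^2 + 4*h + 24)/(h*(-h^2 + 7*h + 8))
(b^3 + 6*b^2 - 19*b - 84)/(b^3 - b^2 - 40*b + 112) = (b + 3)/(b - 4)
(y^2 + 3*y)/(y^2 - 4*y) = (y + 3)/(y - 4)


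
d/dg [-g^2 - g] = -2*g - 1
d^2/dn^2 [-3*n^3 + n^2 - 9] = 2 - 18*n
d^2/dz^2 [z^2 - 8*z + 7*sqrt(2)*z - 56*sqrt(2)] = 2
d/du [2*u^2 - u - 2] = 4*u - 1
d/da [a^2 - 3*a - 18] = 2*a - 3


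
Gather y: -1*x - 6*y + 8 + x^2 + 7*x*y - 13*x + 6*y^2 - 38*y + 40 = x^2 - 14*x + 6*y^2 + y*(7*x - 44) + 48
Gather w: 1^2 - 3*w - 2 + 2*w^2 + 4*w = 2*w^2 + w - 1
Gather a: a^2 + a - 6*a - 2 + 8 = a^2 - 5*a + 6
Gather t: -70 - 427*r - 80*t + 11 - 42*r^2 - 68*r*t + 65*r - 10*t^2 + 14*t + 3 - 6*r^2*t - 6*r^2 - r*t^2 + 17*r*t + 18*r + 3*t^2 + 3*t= -48*r^2 - 344*r + t^2*(-r - 7) + t*(-6*r^2 - 51*r - 63) - 56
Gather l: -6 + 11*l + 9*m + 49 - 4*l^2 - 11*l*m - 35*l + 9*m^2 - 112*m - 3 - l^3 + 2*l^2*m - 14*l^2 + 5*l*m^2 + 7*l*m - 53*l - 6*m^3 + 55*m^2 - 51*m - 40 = -l^3 + l^2*(2*m - 18) + l*(5*m^2 - 4*m - 77) - 6*m^3 + 64*m^2 - 154*m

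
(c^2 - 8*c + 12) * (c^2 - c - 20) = c^4 - 9*c^3 + 148*c - 240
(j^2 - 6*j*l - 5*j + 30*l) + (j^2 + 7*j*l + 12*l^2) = 2*j^2 + j*l - 5*j + 12*l^2 + 30*l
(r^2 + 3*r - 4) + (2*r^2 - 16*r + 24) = 3*r^2 - 13*r + 20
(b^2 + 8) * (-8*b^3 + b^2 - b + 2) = -8*b^5 + b^4 - 65*b^3 + 10*b^2 - 8*b + 16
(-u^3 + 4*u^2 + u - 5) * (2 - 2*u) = 2*u^4 - 10*u^3 + 6*u^2 + 12*u - 10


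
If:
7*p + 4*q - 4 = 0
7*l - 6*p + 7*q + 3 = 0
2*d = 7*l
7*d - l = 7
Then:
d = 49/47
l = 14/47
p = 2272/3431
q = -545/3431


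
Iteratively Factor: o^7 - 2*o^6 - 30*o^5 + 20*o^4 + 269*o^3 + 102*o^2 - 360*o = (o + 2)*(o^6 - 4*o^5 - 22*o^4 + 64*o^3 + 141*o^2 - 180*o) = o*(o + 2)*(o^5 - 4*o^4 - 22*o^3 + 64*o^2 + 141*o - 180) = o*(o + 2)*(o + 3)*(o^4 - 7*o^3 - o^2 + 67*o - 60) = o*(o + 2)*(o + 3)^2*(o^3 - 10*o^2 + 29*o - 20) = o*(o - 5)*(o + 2)*(o + 3)^2*(o^2 - 5*o + 4) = o*(o - 5)*(o - 1)*(o + 2)*(o + 3)^2*(o - 4)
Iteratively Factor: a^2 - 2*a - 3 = (a + 1)*(a - 3)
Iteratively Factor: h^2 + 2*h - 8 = (h + 4)*(h - 2)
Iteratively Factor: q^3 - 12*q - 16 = (q - 4)*(q^2 + 4*q + 4) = (q - 4)*(q + 2)*(q + 2)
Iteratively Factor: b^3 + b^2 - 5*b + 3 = (b - 1)*(b^2 + 2*b - 3) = (b - 1)*(b + 3)*(b - 1)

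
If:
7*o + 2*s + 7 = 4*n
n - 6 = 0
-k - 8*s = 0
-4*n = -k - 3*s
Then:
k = 192/5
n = 6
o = 19/5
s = -24/5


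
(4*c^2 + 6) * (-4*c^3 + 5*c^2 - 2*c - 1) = -16*c^5 + 20*c^4 - 32*c^3 + 26*c^2 - 12*c - 6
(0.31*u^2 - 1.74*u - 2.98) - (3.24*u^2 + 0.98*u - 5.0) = -2.93*u^2 - 2.72*u + 2.02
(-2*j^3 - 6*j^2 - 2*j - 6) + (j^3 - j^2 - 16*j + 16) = -j^3 - 7*j^2 - 18*j + 10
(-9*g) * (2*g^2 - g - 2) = -18*g^3 + 9*g^2 + 18*g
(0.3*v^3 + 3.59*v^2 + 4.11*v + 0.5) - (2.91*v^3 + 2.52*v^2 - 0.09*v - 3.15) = -2.61*v^3 + 1.07*v^2 + 4.2*v + 3.65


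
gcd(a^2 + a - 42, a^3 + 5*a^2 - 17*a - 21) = a + 7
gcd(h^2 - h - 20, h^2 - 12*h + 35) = h - 5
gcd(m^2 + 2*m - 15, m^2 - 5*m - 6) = 1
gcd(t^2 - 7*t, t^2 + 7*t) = t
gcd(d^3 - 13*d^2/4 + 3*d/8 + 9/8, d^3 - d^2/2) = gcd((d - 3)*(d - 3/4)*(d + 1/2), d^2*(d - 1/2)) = 1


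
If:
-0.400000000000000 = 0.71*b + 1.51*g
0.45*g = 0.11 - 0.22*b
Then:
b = 27.25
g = -13.08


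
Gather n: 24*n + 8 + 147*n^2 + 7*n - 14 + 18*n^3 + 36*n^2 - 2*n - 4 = 18*n^3 + 183*n^2 + 29*n - 10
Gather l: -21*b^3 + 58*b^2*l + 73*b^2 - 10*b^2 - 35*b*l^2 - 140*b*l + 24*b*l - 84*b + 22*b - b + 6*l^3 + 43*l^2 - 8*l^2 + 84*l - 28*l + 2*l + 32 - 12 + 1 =-21*b^3 + 63*b^2 - 63*b + 6*l^3 + l^2*(35 - 35*b) + l*(58*b^2 - 116*b + 58) + 21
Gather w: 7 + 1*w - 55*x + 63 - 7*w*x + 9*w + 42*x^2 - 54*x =w*(10 - 7*x) + 42*x^2 - 109*x + 70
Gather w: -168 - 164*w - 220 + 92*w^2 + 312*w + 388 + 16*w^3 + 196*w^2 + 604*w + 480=16*w^3 + 288*w^2 + 752*w + 480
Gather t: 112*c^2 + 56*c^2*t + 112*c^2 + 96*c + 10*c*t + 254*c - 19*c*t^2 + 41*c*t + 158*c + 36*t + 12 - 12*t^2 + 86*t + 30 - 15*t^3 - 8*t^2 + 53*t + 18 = 224*c^2 + 508*c - 15*t^3 + t^2*(-19*c - 20) + t*(56*c^2 + 51*c + 175) + 60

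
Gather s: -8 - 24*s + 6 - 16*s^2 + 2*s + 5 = -16*s^2 - 22*s + 3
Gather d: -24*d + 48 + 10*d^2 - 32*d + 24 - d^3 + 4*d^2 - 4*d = -d^3 + 14*d^2 - 60*d + 72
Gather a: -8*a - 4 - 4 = -8*a - 8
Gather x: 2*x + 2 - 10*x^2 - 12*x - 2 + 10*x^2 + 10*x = 0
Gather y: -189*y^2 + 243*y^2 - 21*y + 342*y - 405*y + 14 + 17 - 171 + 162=54*y^2 - 84*y + 22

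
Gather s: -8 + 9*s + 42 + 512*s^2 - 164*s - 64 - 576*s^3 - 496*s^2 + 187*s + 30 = -576*s^3 + 16*s^2 + 32*s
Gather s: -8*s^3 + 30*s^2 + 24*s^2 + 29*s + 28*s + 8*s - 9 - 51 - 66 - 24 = -8*s^3 + 54*s^2 + 65*s - 150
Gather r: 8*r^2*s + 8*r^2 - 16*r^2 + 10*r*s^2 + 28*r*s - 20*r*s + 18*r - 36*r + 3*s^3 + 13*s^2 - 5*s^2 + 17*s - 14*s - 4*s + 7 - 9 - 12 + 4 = r^2*(8*s - 8) + r*(10*s^2 + 8*s - 18) + 3*s^3 + 8*s^2 - s - 10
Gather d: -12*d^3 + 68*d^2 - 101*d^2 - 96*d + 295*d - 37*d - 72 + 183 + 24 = -12*d^3 - 33*d^2 + 162*d + 135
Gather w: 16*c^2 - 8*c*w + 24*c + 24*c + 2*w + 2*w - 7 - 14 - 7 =16*c^2 + 48*c + w*(4 - 8*c) - 28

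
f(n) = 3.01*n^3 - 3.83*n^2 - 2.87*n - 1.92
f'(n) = 9.03*n^2 - 7.66*n - 2.87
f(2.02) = 1.46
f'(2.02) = 18.50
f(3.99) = 116.85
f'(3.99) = 110.33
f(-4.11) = -263.79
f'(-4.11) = 181.15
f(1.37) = -5.30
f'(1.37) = 3.58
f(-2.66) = -78.04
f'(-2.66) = 81.40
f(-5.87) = -725.85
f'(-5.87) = 353.24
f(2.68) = 20.82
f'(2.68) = 41.46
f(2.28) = 7.30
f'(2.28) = 26.61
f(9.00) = 1856.31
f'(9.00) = 659.62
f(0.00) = -1.92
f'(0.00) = -2.87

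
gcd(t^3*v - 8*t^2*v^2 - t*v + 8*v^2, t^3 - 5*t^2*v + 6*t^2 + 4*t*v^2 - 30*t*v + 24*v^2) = 1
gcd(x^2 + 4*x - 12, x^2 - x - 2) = x - 2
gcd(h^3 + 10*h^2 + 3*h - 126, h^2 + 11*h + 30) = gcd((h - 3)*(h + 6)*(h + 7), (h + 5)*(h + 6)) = h + 6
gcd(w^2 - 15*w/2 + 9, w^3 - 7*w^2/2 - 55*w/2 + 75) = w - 6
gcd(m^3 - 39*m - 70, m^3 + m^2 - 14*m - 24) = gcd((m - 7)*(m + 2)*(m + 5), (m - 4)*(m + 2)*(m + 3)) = m + 2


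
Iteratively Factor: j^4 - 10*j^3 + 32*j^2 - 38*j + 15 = (j - 5)*(j^3 - 5*j^2 + 7*j - 3) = (j - 5)*(j - 1)*(j^2 - 4*j + 3) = (j - 5)*(j - 1)^2*(j - 3)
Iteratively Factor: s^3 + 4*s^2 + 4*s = (s + 2)*(s^2 + 2*s) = s*(s + 2)*(s + 2)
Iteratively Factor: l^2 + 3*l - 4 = (l + 4)*(l - 1)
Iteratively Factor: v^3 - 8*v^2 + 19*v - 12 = (v - 4)*(v^2 - 4*v + 3) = (v - 4)*(v - 1)*(v - 3)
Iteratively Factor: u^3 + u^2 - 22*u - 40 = (u + 2)*(u^2 - u - 20) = (u + 2)*(u + 4)*(u - 5)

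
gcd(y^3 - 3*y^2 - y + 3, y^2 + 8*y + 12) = 1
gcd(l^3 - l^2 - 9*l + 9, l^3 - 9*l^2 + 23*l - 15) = l^2 - 4*l + 3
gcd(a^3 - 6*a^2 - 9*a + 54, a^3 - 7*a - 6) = a - 3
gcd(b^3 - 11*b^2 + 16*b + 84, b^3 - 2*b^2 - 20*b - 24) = b^2 - 4*b - 12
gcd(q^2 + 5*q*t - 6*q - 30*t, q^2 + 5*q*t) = q + 5*t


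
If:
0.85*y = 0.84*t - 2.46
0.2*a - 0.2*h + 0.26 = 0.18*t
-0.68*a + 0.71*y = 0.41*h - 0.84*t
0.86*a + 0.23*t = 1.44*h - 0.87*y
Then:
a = 1.48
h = 0.80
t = 2.20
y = -0.72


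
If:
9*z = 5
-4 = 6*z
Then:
No Solution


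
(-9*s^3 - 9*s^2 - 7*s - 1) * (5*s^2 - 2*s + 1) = -45*s^5 - 27*s^4 - 26*s^3 - 5*s - 1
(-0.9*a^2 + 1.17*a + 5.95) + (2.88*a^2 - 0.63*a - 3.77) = 1.98*a^2 + 0.54*a + 2.18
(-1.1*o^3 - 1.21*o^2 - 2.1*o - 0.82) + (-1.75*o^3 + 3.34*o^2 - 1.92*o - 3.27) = -2.85*o^3 + 2.13*o^2 - 4.02*o - 4.09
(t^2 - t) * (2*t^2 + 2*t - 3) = 2*t^4 - 5*t^2 + 3*t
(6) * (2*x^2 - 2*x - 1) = 12*x^2 - 12*x - 6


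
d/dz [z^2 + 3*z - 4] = 2*z + 3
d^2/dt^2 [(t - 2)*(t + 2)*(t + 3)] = 6*t + 6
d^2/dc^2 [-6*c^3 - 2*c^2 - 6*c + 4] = -36*c - 4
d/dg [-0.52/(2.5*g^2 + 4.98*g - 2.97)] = (2.6*g + 2.5896)/(2.5*g^2 + 4.98*g - 2.97)^2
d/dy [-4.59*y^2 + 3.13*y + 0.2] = 3.13 - 9.18*y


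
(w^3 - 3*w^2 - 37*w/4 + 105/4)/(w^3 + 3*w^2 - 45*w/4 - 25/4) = (2*w^2 - w - 21)/(2*w^2 + 11*w + 5)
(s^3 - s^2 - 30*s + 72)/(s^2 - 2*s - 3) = (s^2 + 2*s - 24)/(s + 1)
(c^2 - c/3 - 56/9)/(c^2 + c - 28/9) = (3*c - 8)/(3*c - 4)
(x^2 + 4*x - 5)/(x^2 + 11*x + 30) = (x - 1)/(x + 6)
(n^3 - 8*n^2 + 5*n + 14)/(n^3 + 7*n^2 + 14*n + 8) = (n^2 - 9*n + 14)/(n^2 + 6*n + 8)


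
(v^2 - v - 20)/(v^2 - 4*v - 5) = (v + 4)/(v + 1)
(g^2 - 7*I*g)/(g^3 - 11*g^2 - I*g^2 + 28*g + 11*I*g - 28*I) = g*(g - 7*I)/(g^3 - g^2*(11 + I) + g*(28 + 11*I) - 28*I)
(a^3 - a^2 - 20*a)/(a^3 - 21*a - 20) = a/(a + 1)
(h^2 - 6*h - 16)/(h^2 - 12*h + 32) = (h + 2)/(h - 4)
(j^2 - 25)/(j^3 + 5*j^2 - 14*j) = (j^2 - 25)/(j*(j^2 + 5*j - 14))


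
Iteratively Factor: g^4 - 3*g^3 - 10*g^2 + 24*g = (g - 4)*(g^3 + g^2 - 6*g) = (g - 4)*(g + 3)*(g^2 - 2*g) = (g - 4)*(g - 2)*(g + 3)*(g)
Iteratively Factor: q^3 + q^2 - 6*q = (q + 3)*(q^2 - 2*q) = q*(q + 3)*(q - 2)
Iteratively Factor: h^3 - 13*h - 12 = (h - 4)*(h^2 + 4*h + 3) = (h - 4)*(h + 1)*(h + 3)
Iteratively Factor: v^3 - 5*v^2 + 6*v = (v)*(v^2 - 5*v + 6) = v*(v - 3)*(v - 2)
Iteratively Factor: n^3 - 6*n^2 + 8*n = (n - 2)*(n^2 - 4*n) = (n - 4)*(n - 2)*(n)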